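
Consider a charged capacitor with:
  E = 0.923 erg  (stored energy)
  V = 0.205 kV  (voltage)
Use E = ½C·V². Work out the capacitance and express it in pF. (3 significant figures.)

4.39 pF

Rearranging: C = 2E/V².
E = 0.923 erg = 9.230×10^-8 J; V = 0.205 kV = 205.0 V.
C = 4.393×10^-12 F
4.393×10^-12 F × (1 pF / 1.000×10^-12 F) = 4.393 pF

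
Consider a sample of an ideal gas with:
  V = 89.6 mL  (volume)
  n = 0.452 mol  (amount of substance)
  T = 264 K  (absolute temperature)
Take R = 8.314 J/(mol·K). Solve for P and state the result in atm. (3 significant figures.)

Directly: P = nRT/V.
V = 89.6 mL = 8.960×10^-5 m³; n = 0.452 mol; T = 264 K; R = 8.314 J/(mol·K).
P = 1.107×10^7 Pa  (the unit combination reduces to kg/(m·s²) = Pa)
1.107×10^7 Pa × (1 atm / 1.013×10^5 Pa) = 109.3 atm

109 atm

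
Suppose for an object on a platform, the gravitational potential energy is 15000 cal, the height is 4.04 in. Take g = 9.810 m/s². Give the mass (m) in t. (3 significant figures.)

62.3 t

Solving PE = m·g·h for m: m = PE/(g·h).
PE = 15000 cal = 62760 J; h = 4.04 in = 0.1026 m; g = 9.810 m/s².
m = 62345 kg
62345 kg × (1 t / 1000 kg) = 62.34 t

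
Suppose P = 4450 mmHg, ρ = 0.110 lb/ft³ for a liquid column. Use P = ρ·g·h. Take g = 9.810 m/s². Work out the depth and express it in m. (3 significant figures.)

34300 m

Solving P = ρ·g·h for h: h = P/(ρ·g).
P = 4450 mmHg = 5.933×10^5 Pa; ρ = 0.110 lb/ft³ = 1.762 kg/m³; g = 9.810 m/s².
h = 34323 m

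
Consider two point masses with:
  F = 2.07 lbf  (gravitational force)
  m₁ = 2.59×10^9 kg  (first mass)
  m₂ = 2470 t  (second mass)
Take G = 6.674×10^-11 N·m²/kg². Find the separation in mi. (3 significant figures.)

From Newton's law of gravitation: r = √(G·m₁m₂/F).
F = 2.07 lbf = 9.208 N; m₁ = 2.59×10^9 kg; m₂ = 2470 t = 2.470×10^6 kg; G = 6.674×10^-11 N·m²/kg².
r = 215.3 m
215.3 m × (1 mi / 1609 m) = 0.1338 mi

0.134 mi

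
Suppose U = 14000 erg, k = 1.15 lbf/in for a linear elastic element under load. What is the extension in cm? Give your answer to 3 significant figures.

0.373 cm

Rearranging: x = √(2U/k).
U = 14000 erg = 0.001400 J; k = 1.15 lbf/in = 201.4 N/m.
x = 0.003729 m
0.003729 m × (1 cm / 0.01000 m) = 0.3729 cm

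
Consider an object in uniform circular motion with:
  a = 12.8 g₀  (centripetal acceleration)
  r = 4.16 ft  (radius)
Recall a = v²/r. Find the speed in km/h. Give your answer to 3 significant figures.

45.4 km/h

Rearranging a = v²/r for v: v = √(a·r).
a = 12.8 g₀ = 125.5 m/s²; r = 4.16 ft = 1.268 m.
v = 12.62 m/s
12.62 m/s × (1 km/h / 0.2778 m/s) = 45.42 km/h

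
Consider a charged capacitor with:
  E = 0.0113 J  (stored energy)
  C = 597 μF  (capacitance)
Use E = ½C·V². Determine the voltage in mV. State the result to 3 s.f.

Solving E = ½C·V² for V: V = √(2E/C).
E = 0.0113 J; C = 597 μF = 5.970×10^-4 F.
V = 6.153 V
6.153 V × (1 mV / 0.001000 V) = 6153 mV

6150 mV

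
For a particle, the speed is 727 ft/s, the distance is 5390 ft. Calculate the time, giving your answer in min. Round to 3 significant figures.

Solving v = d/t for t: t = d/v.
v = 727 ft/s = 221.6 m/s; d = 5390 ft = 1643 m.
t = 7.414 s
7.414 s × (1 min / 60.00 s) = 0.1236 min

0.124 min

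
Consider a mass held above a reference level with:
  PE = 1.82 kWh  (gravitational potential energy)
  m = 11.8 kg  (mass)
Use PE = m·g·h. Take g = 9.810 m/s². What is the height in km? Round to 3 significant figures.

Rearranging: h = PE/(m·g).
PE = 1.82 kWh = 6.552×10^6 J; m = 11.8 kg; g = 9.810 m/s².
h = 56601 m
56601 m × (1 km / 1000 m) = 56.60 km

56.6 km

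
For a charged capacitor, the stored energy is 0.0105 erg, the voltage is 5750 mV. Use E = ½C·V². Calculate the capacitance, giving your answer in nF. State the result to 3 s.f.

Solving E = ½C·V² for C: C = 2E/V².
E = 0.0105 erg = 1.050×10^-9 J; V = 5750 mV = 5.750 V.
C = 6.352×10^-11 F
6.352×10^-11 F × (1 nF / 1.000×10^-9 F) = 0.06352 nF

0.0635 nF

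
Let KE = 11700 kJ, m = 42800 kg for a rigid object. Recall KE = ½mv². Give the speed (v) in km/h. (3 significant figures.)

Rearranging: v = √(2·KE/m).
KE = 11700 kJ = 1.170×10^7 J; m = 42800 kg.
v = 23.38 m/s
23.38 m/s × (1 km/h / 0.2778 m/s) = 84.18 km/h

84.2 km/h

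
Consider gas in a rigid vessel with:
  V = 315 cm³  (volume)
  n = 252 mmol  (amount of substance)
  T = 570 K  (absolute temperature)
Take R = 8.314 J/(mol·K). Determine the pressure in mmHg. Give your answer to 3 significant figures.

Directly: P = nRT/V.
V = 315 cm³ = 3.150×10^-4 m³; n = 252 mmol = 0.2520 mol; T = 570 K; R = 8.314 J/(mol·K).
P = 3.791×10^6 Pa
3.791×10^6 Pa × (1 mmHg / 133.3 Pa) = 28436 mmHg

28400 mmHg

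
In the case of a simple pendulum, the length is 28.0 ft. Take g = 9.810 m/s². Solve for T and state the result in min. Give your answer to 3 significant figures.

0.0977 min

Directly: T = 2π√(L/g).
L = 28.0 ft = 8.534 m; g = 9.810 m/s².
T = 5.860 s
5.860 s × (1 min / 60.00 s) = 0.09767 min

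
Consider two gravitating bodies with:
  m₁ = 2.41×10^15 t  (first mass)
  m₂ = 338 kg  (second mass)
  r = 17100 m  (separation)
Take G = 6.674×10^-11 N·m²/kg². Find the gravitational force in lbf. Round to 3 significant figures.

41.8 lbf

F is given directly by: F = Gm₁m₂/r².
m₁ = 2.41×10^15 t = 2.410×10^18 kg; m₂ = 338 kg; r = 17100 m; G = 6.674×10^-11 N·m²/kg².
F = 185.9 N
185.9 N × (1 lbf / 4.448 N) = 41.80 lbf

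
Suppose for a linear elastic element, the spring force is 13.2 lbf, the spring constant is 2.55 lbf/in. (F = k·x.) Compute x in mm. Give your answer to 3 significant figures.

From Hooke's law: x = F/k.
F = 13.2 lbf = 58.72 N; k = 2.55 lbf/in = 446.6 N/m.
x = 0.1315 m
0.1315 m × (1 mm / 0.001000 m) = 131.5 mm

131 mm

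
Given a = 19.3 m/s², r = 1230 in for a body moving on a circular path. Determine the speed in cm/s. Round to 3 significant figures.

Rearranging: v = √(a·r).
a = 19.3 m/s²; r = 1230 in = 31.24 m.
v = 24.56 m/s
24.56 m/s × (1 cm/s / 0.01000 m/s) = 2456 cm/s

2460 cm/s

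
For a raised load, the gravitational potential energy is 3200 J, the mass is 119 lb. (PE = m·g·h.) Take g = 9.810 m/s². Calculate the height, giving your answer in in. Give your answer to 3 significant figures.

Rearranging PE = m·g·h for h: h = PE/(m·g).
PE = 3200 J; m = 119 lb = 53.98 kg; g = 9.810 m/s².
h = 6.043 m
6.043 m × (1 in / 0.02540 m) = 237.9 in

238 in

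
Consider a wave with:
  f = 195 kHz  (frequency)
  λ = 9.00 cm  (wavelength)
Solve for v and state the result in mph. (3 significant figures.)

39300 mph

Directly: v = fλ.
f = 195 kHz = 1.950×10^5 Hz; λ = 9.00 cm = 0.09000 m.
v = 17550 m/s
17550 m/s × (1 mph / 0.4470 m/s) = 39258 mph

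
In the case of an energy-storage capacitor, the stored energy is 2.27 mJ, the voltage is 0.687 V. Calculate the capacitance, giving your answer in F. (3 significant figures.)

0.00962 F

Solving E = ½C·V² for C: C = 2E/V².
E = 2.27 mJ = 0.002270 J; V = 0.687 V.
C = 0.009619 F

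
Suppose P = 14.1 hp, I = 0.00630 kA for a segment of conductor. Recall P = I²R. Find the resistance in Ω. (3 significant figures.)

265 Ω

Rearranging: R = P/I².
P = 14.1 hp = 10514 W; I = 0.00630 kA = 6.300 A.
R = 264.9 Ω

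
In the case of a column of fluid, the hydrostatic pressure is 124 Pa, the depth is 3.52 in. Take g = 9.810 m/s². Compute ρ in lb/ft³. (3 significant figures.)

Solving P = ρ·g·h for ρ: ρ = P/(g·h).
P = 124 Pa; h = 3.52 in = 0.08941 m; g = 9.810 m/s².
ρ = 141.4 kg/m³
141.4 kg/m³ × (1 lb/ft³ / 16.02 kg/m³) = 8.826 lb/ft³

8.83 lb/ft³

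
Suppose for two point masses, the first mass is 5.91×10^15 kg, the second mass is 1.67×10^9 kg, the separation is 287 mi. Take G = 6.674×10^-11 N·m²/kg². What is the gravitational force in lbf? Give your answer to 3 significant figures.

694 lbf

From Newton's law of gravitation: F = Gm₁m₂/r².
m₁ = 5.91×10^15 kg; m₂ = 1.67×10^9 kg; r = 287 mi = 4.619×10^5 m; G = 6.674×10^-11 N·m²/kg².
F = 3088 N  (the unit combination reduces to kg·m/s² = N)
3088 N × (1 lbf / 4.448 N) = 694.1 lbf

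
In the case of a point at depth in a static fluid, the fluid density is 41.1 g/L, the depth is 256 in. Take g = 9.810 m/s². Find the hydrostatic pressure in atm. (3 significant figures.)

0.0259 atm

Directly: P = ρgh.
ρ = 41.1 g/L = 41.10 kg/m³; h = 256 in = 6.502 m; g = 9.810 m/s².
P = 2622 Pa  (the unit combination reduces to kg/(m·s²) = Pa)
2622 Pa × (1 atm / 1.013×10^5 Pa) = 0.02587 atm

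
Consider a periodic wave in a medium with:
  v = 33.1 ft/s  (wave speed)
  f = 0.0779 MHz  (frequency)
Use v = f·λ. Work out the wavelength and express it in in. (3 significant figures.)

Solving v = f·λ for λ: λ = v/f.
v = 33.1 ft/s = 10.09 m/s; f = 0.0779 MHz = 77900 Hz.
λ = 1.295×10^-4 m
1.295×10^-4 m × (1 in / 0.02540 m) = 0.005099 in

0.00510 in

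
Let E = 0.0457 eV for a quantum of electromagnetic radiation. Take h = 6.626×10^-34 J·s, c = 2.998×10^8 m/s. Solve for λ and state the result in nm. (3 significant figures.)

27100 nm

Rearranging: λ = hc/E.
E = 0.0457 eV = 7.322×10^-21 J; h = 6.626×10^-34 J·s; c = 2.998×10^8 m/s.
λ = 2.713×10^-5 m
2.713×10^-5 m × (1 nm / 1.000×10^-9 m) = 27130 nm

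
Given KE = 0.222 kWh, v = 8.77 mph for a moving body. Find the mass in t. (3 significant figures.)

104 t

Rearranging KE = ½mv² for m: m = 2·KE/v².
KE = 0.222 kWh = 7.992×10^5 J; v = 8.77 mph = 3.921 m/s.
m = 1.040×10^5 kg
1.040×10^5 kg × (1 t / 1000 kg) = 104.0 t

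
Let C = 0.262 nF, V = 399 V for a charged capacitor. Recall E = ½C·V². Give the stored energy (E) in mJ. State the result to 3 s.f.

0.0209 mJ

E is given directly by: E = ½CV².
C = 0.262 nF = 2.620×10^-10 F; V = 399 V.
E = 2.086×10^-5 J
2.086×10^-5 J × (1 mJ / 0.001000 J) = 0.02086 mJ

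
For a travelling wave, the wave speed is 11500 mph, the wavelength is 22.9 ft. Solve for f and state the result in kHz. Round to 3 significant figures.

0.737 kHz

Solving v = f·λ for f: f = v/λ.
v = 11500 mph = 5141 m/s; λ = 22.9 ft = 6.980 m.
f = 736.5 Hz
736.5 Hz × (1 kHz / 1000 Hz) = 0.7365 kHz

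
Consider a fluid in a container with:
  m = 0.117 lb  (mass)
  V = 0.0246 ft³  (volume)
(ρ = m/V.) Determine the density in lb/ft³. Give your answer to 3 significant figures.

4.76 lb/ft³

ρ is given directly by: ρ = m/V.
m = 0.117 lb = 0.05307 kg; V = 0.0246 ft³ = 6.966×10^-4 m³.
ρ = 76.19 kg/m³
76.19 kg/m³ × (1 lb/ft³ / 16.02 kg/m³) = 4.756 lb/ft³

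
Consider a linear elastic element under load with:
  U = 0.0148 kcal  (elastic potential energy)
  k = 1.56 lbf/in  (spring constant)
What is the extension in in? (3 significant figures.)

26.5 in

Solving U = ½k·x² for x: x = √(2U/k).
U = 0.0148 kcal = 61.92 J; k = 1.56 lbf/in = 273.2 N/m.
x = 0.6733 m
0.6733 m × (1 in / 0.02540 m) = 26.51 in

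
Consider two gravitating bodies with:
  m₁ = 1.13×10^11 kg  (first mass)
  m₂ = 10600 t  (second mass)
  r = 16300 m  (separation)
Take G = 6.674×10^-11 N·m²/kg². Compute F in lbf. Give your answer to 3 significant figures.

0.0676 lbf

From Newton's law of gravitation: F = Gm₁m₂/r².
m₁ = 1.13×10^11 kg; m₂ = 10600 t = 1.060×10^7 kg; r = 16300 m; G = 6.674×10^-11 N·m²/kg².
F = 0.3009 N
0.3009 N × (1 lbf / 4.448 N) = 0.06764 lbf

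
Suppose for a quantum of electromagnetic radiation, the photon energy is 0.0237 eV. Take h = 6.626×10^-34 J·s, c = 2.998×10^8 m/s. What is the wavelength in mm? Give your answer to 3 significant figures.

Solving E = h·c/λ for λ: λ = hc/E.
E = 0.0237 eV = 3.797×10^-21 J; h = 6.626×10^-34 J·s; c = 2.998×10^8 m/s.
λ = 5.231×10^-5 m
5.231×10^-5 m × (1 mm / 0.001000 m) = 0.05231 mm

0.0523 mm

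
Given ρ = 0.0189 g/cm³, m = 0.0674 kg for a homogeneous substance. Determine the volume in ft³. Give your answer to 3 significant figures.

Rearranging ρ = m/V for V: V = m/ρ.
ρ = 0.0189 g/cm³ = 18.90 kg/m³; m = 0.0674 kg.
V = 0.003566 m³
0.003566 m³ × (1 ft³ / 0.02832 m³) = 0.1259 ft³

0.126 ft³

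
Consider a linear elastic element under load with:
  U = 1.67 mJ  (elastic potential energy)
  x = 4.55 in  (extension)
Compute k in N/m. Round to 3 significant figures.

0.250 N/m

Rearranging U = ½k·x² for k: k = 2U/x².
U = 1.67 mJ = 0.001670 J; x = 4.55 in = 0.1156 m.
k = 0.2501 N/m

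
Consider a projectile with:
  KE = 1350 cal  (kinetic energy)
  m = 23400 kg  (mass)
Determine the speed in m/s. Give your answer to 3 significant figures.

0.695 m/s

Rearranging: v = √(2·KE/m).
KE = 1350 cal = 5648 J; m = 23400 kg.
v = 0.6948 m/s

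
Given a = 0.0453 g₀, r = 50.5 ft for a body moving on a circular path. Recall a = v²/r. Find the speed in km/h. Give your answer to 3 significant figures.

9.41 km/h

Rearranging: v = √(a·r).
a = 0.0453 g₀ = 0.4442 m/s²; r = 50.5 ft = 15.39 m.
v = 2.615 m/s
2.615 m/s × (1 km/h / 0.2778 m/s) = 9.414 km/h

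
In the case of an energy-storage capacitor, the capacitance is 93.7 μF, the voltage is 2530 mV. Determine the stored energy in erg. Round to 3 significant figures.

3000 erg

Directly: E = ½CV².
C = 93.7 μF = 9.370×10^-5 F; V = 2530 mV = 2.530 V.
E = 2.999×10^-4 J
2.999×10^-4 J × (1 erg / 1.000×10^-7 J) = 2999 erg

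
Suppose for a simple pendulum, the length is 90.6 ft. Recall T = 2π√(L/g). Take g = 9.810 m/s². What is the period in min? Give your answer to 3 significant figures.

0.176 min

Directly: T = 2π√(L/g).
L = 90.6 ft = 27.61 m; g = 9.810 m/s².
T = 10.54 s
10.54 s × (1 min / 60.00 s) = 0.1757 min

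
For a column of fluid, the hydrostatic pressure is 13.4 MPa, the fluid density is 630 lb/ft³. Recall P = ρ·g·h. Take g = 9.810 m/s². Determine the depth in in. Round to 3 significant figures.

Rearranging: h = P/(ρ·g).
P = 13.4 MPa = 1.340×10^7 Pa; ρ = 630 lb/ft³ = 10092 kg/m³; g = 9.810 m/s².
h = 135.4 m
135.4 m × (1 in / 0.02540 m) = 5329 in

5330 in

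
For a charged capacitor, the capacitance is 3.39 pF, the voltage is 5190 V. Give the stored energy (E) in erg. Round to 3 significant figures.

E is given directly by: E = ½CV².
C = 3.39 pF = 3.390×10^-12 F; V = 5190 V.
E = 4.566×10^-5 J
4.566×10^-5 J × (1 erg / 1.000×10^-7 J) = 456.6 erg

457 erg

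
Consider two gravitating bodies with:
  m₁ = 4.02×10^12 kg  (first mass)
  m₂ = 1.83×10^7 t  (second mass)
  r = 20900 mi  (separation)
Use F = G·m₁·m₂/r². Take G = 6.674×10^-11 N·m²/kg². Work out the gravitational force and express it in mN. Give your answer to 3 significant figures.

4.34 mN

Directly: F = Gm₁m₂/r².
m₁ = 4.02×10^12 kg; m₂ = 1.83×10^7 t = 1.830×10^10 kg; r = 20900 mi = 3.364×10^7 m; G = 6.674×10^-11 N·m²/kg².
F = 0.004340 N
0.004340 N × (1 mN / 0.001000 N) = 4.340 mN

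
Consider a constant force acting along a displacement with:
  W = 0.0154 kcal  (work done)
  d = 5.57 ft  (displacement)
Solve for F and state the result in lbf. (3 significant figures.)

8.53 lbf

Solving W = F·d for F: F = W/d.
W = 0.0154 kcal = 64.43 J; d = 5.57 ft = 1.698 m.
F = 37.95 N
37.95 N × (1 lbf / 4.448 N) = 8.532 lbf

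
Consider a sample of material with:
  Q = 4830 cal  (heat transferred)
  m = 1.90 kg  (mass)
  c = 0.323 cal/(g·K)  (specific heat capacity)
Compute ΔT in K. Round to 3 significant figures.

Rearranging: ΔT = Q/(m·c).
Q = 4830 cal = 20209 J; m = 1.90 kg; c = 0.323 cal/(g·K) = 1351 J/(kg·K).
ΔT = 7.870 K

7.87 K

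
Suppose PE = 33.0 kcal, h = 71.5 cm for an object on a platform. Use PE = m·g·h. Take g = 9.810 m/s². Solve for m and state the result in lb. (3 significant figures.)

43400 lb

Solving PE = m·g·h for m: m = PE/(g·h).
PE = 33.0 kcal = 1.381×10^5 J; h = 71.5 cm = 0.7150 m; g = 9.810 m/s².
m = 19685 kg
19685 kg × (1 lb / 0.4536 kg) = 43398 lb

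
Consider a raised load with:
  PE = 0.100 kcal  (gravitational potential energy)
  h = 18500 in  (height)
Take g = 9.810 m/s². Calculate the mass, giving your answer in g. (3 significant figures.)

90.8 g

Rearranging PE = m·g·h for m: m = PE/(g·h).
PE = 0.100 kcal = 418.4 J; h = 18500 in = 469.9 m; g = 9.810 m/s².
m = 0.09076 kg
0.09076 kg × (1 g / 0.001000 kg) = 90.76 g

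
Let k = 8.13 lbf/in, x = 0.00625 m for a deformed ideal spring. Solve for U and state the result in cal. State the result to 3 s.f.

0.00665 cal

Directly: U = ½kx².
k = 8.13 lbf/in = 1424 N/m; x = 0.00625 m.
U = 0.02781 J
0.02781 J × (1 cal / 4.184 J) = 0.006646 cal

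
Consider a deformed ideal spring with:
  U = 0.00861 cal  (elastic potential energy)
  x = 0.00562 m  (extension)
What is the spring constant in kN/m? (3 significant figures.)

Rearranging U = ½k·x² for k: k = 2U/x².
U = 0.00861 cal = 0.03602 J; x = 0.00562 m.
k = 2281 N/m
2281 N/m × (1 kN/m / 1000 N/m) = 2.281 kN/m

2.28 kN/m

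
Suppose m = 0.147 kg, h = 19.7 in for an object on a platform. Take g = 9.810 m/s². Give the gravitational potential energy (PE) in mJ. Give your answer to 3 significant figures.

722 mJ

Directly: PE = mgh.
m = 0.147 kg; h = 19.7 in = 0.5004 m; g = 9.810 m/s².
PE = 0.7216 J
0.7216 J × (1 mJ / 0.001000 J) = 721.6 mJ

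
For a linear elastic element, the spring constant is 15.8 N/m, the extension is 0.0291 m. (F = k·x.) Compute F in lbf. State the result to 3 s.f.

0.103 lbf

From Hooke's law: F = kx.
k = 15.8 N/m; x = 0.0291 m.
F = 0.4598 N  (the unit combination reduces to kg·m/s² = N)
0.4598 N × (1 lbf / 4.448 N) = 0.1034 lbf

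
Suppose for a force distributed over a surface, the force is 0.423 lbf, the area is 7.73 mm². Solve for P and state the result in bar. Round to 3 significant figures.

2.43 bar

Directly: P = F/A.
F = 0.423 lbf = 1.882 N; A = 7.73 mm² = 7.730×10^-6 m².
P = 2.434×10^5 Pa
2.434×10^5 Pa × (1 bar / 1.000×10^5 Pa) = 2.434 bar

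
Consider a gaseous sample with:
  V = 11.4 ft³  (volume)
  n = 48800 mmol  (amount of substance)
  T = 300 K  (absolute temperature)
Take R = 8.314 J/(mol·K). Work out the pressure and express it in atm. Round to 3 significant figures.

From the ideal-gas law: P = nRT/V.
V = 11.4 ft³ = 0.3228 m³; n = 48800 mmol = 48.80 mol; T = 300 K; R = 8.314 J/(mol·K).
P = 3.771×10^5 Pa
3.771×10^5 Pa × (1 atm / 1.013×10^5 Pa) = 3.721 atm

3.72 atm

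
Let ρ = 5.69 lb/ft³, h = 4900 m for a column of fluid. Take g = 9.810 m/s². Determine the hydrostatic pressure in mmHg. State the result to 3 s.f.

Directly: P = ρgh.
ρ = 5.69 lb/ft³ = 91.15 kg/m³; h = 4900 m; g = 9.810 m/s².
P = 4.381×10^6 Pa
4.381×10^6 Pa × (1 mmHg / 133.3 Pa) = 32862 mmHg

32900 mmHg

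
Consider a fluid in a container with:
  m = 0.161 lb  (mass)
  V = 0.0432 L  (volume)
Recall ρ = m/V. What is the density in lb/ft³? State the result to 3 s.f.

Directly: ρ = m/V.
m = 0.161 lb = 0.07303 kg; V = 0.0432 L = 4.320×10^-5 m³.
ρ = 1690 kg/m³
1690 kg/m³ × (1 lb/ft³ / 16.02 kg/m³) = 105.5 lb/ft³

106 lb/ft³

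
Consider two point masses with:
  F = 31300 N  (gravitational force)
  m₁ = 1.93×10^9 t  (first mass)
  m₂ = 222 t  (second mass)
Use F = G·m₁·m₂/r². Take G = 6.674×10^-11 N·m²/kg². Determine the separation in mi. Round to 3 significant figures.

From Newton's law of gravitation: r = √(G·m₁m₂/F).
F = 31300 N; m₁ = 1.93×10^9 t = 1.930×10^12 kg; m₂ = 222 t = 2.220×10^5 kg; G = 6.674×10^-11 N·m²/kg².
r = 30.23 m
30.23 m × (1 mi / 1609 m) = 0.01878 mi

0.0188 mi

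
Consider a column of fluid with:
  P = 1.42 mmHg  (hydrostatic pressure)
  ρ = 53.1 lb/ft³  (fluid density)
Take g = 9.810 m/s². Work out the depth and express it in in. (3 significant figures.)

0.893 in

Rearranging P = ρ·g·h for h: h = P/(ρ·g).
P = 1.42 mmHg = 189.3 Pa; ρ = 53.1 lb/ft³ = 850.6 kg/m³; g = 9.810 m/s².
h = 0.02269 m
0.02269 m × (1 in / 0.02540 m) = 0.8932 in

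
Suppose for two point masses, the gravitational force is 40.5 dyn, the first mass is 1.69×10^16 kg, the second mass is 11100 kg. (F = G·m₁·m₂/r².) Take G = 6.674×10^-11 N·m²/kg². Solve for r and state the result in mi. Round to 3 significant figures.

3450 mi

Solving F = G·m₁·m₂/r² for r: r = √(G·m₁m₂/F).
F = 40.5 dyn = 4.050×10^-4 N; m₁ = 1.69×10^16 kg; m₂ = 11100 kg; G = 6.674×10^-11 N·m²/kg².
r = 5.560×10^6 m
5.560×10^6 m × (1 mi / 1609 m) = 3455 mi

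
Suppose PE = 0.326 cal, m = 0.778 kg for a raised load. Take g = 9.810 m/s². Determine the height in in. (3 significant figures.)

Solving PE = m·g·h for h: h = PE/(m·g).
PE = 0.326 cal = 1.364 J; m = 0.778 kg; g = 9.810 m/s².
h = 0.1787 m
0.1787 m × (1 in / 0.02540 m) = 7.036 in

7.04 in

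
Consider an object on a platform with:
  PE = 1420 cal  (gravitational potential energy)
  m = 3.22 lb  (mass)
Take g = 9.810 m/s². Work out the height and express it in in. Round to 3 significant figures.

16300 in

Rearranging: h = PE/(m·g).
PE = 1420 cal = 5941 J; m = 3.22 lb = 1.461 kg; g = 9.810 m/s².
h = 414.7 m
414.7 m × (1 in / 0.02540 m) = 16325 in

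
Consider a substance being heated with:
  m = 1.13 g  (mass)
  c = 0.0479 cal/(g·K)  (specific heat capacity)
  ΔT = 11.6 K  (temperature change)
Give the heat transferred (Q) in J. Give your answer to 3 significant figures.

2.63 J

Q is given directly by: Q = mcΔT.
m = 1.13 g = 0.001130 kg; c = 0.0479 cal/(g·K) = 200.4 J/(kg·K); ΔT = 11.6 K.
Q = 2.627 J  (the unit combination reduces to kg·m²/s² = J)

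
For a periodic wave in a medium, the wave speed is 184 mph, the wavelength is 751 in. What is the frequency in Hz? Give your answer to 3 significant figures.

4.31 Hz

Solving v = f·λ for f: f = v/λ.
v = 184 mph = 82.26 m/s; λ = 751 in = 19.08 m.
f = 4.312 Hz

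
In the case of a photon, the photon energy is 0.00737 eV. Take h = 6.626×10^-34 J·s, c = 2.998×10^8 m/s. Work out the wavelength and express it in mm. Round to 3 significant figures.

0.168 mm

Rearranging E = h·c/λ for λ: λ = hc/E.
E = 0.00737 eV = 1.181×10^-21 J; h = 6.626×10^-34 J·s; c = 2.998×10^8 m/s.
λ = 1.682×10^-4 m
1.682×10^-4 m × (1 mm / 0.001000 m) = 0.1682 mm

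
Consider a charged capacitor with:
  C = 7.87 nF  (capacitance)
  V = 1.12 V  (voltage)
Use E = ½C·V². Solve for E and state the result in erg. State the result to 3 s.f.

0.0494 erg

E is given directly by: E = ½CV².
C = 7.87 nF = 7.870×10^-9 F; V = 1.12 V.
E = 4.936×10^-9 J
4.936×10^-9 J × (1 erg / 1.000×10^-7 J) = 0.04936 erg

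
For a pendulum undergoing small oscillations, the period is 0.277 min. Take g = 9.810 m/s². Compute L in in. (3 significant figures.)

2700 in

Rearranging: L = g·(T/2π)².
T = 0.277 min = 16.62 s; g = 9.810 m/s².
L = 68.64 m
68.64 m × (1 in / 0.02540 m) = 2702 in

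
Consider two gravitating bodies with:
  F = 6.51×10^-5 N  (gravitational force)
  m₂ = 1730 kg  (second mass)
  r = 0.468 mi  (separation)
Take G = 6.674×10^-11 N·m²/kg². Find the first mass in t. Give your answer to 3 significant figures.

3.20×10^5 t

From Newton's law of gravitation: m₁ = F·r²/(G·m₂).
F = 6.51×10^-5 N; m₂ = 1730 kg; r = 0.468 mi = 753.2 m; G = 6.674×10^-11 N·m²/kg².
m₁ = 3.198×10^8 kg
3.198×10^8 kg × (1 t / 1000 kg) = 3.198×10^5 t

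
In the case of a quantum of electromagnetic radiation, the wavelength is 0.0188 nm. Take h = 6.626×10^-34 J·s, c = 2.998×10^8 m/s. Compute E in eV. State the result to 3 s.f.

66000 eV

Directly: E = hc/λ.
λ = 0.0188 nm = 1.880×10^-11 m; h = 6.626×10^-34 J·s; c = 2.998×10^8 m/s.
E = 1.057×10^-14 J  (the unit combination reduces to kg·m²/s² = J)
1.057×10^-14 J × (1 eV / 1.602×10^-19 J) = 65950 eV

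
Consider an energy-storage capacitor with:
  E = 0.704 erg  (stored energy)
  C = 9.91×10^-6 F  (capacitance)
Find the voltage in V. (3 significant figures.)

0.119 V

Solving E = ½C·V² for V: V = √(2E/C).
E = 0.704 erg = 7.040×10^-8 J; C = 9.91×10^-6 F.
V = 0.1192 V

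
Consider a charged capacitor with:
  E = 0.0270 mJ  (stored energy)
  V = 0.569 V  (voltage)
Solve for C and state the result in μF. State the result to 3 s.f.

Solving E = ½C·V² for C: C = 2E/V².
E = 0.0270 mJ = 2.700×10^-5 J; V = 0.569 V.
C = 1.668×10^-4 F
1.668×10^-4 F × (1 μF / 1.000×10^-6 F) = 166.8 μF

167 μF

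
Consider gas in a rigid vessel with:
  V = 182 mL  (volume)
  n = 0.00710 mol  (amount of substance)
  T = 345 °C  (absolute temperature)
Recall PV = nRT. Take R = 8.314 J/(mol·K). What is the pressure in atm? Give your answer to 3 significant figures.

From the ideal-gas law: P = nRT/V.
V = 182 mL = 1.820×10^-4 m³; n = 0.00710 mol; T = 345 °C = 618.1 K; R = 8.314 J/(mol·K).
P = 2.005×10^5 Pa
2.005×10^5 Pa × (1 atm / 1.013×10^5 Pa) = 1.979 atm

1.98 atm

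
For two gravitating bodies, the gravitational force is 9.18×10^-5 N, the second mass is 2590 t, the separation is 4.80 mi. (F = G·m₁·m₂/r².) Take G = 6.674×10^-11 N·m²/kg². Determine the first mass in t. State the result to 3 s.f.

31700 t

From Newton's law of gravitation: m₁ = F·r²/(G·m₂).
F = 9.18×10^-5 N; m₂ = 2590 t = 2.590×10^6 kg; r = 4.80 mi = 7725 m; G = 6.674×10^-11 N·m²/kg².
m₁ = 3.169×10^7 kg
3.169×10^7 kg × (1 t / 1000 kg) = 31691 t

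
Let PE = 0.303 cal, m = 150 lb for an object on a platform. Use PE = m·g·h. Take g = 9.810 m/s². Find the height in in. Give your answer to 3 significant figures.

0.0748 in

Solving PE = m·g·h for h: h = PE/(m·g).
PE = 0.303 cal = 1.268 J; m = 150 lb = 68.04 kg; g = 9.810 m/s².
h = 0.001899 m
0.001899 m × (1 in / 0.02540 m) = 0.07478 in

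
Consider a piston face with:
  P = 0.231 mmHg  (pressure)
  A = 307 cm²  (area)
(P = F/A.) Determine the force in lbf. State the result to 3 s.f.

Rearranging P = F/A for F: F = P·A.
P = 0.231 mmHg = 30.80 Pa; A = 307 cm² = 0.03070 m².
F = 0.9455 N  (the unit combination reduces to kg·m/s² = N)
0.9455 N × (1 lbf / 4.448 N) = 0.2126 lbf

0.213 lbf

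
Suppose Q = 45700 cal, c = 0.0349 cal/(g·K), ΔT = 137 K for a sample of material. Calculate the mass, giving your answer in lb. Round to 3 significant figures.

Rearranging Q = m·c·ΔT for m: m = Q/(c·ΔT).
Q = 45700 cal = 1.912×10^5 J; c = 0.0349 cal/(g·K) = 146.0 J/(kg·K); ΔT = 137 K.
m = 9.558 kg
9.558 kg × (1 lb / 0.4536 kg) = 21.07 lb

21.1 lb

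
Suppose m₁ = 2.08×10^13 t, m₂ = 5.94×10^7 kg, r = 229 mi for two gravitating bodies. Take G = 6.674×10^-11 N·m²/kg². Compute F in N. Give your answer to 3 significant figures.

Directly: F = Gm₁m₂/r².
m₁ = 2.08×10^13 t = 2.080×10^16 kg; m₂ = 5.94×10^7 kg; r = 229 mi = 3.685×10^5 m; G = 6.674×10^-11 N·m²/kg².
F = 607.1 N  (the unit combination reduces to kg·m/s² = N)

607 N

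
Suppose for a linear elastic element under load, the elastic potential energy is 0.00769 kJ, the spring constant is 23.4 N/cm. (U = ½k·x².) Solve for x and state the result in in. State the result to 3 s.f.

Rearranging U = ½k·x² for x: x = √(2U/k).
U = 0.00769 kJ = 7.690 J; k = 23.4 N/cm = 2340 N/m.
x = 0.08107 m
0.08107 m × (1 in / 0.02540 m) = 3.192 in

3.19 in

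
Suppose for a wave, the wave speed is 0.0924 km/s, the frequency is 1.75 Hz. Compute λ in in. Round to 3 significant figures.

2080 in

Solving v = f·λ for λ: λ = v/f.
v = 0.0924 km/s = 92.40 m/s; f = 1.75 Hz.
λ = 52.80 m
52.80 m × (1 in / 0.02540 m) = 2079 in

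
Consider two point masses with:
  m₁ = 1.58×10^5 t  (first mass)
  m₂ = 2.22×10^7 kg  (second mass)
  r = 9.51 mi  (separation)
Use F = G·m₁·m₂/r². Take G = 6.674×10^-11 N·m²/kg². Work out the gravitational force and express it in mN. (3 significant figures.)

F is given directly by: F = Gm₁m₂/r².
m₁ = 1.58×10^5 t = 1.580×10^8 kg; m₂ = 2.22×10^7 kg; r = 9.51 mi = 15305 m; G = 6.674×10^-11 N·m²/kg².
F = 9.994×10^-4 N  (the unit combination reduces to kg·m/s² = N)
9.994×10^-4 N × (1 mN / 0.001000 N) = 0.9994 mN

0.999 mN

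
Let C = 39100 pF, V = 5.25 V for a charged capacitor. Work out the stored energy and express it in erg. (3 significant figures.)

Directly: E = ½CV².
C = 39100 pF = 3.910×10^-8 F; V = 5.25 V.
E = 5.388×10^-7 J
5.388×10^-7 J × (1 erg / 1.000×10^-7 J) = 5.388 erg

5.39 erg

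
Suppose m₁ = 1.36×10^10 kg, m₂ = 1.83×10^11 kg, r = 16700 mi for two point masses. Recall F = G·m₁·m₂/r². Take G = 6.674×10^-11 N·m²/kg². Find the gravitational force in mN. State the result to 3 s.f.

From Newton's law of gravitation: F = Gm₁m₂/r².
m₁ = 1.36×10^10 kg; m₂ = 1.83×10^11 kg; r = 16700 mi = 2.688×10^7 m; G = 6.674×10^-11 N·m²/kg².
F = 2.300×10^-4 N
2.300×10^-4 N × (1 mN / 0.001000 N) = 0.2300 mN

0.230 mN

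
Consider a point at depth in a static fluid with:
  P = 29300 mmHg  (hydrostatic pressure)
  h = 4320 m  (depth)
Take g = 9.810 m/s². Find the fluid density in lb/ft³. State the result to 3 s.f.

Rearranging P = ρ·g·h for ρ: ρ = P/(g·h).
P = 29300 mmHg = 3.906×10^6 Pa; h = 4320 m; g = 9.810 m/s².
ρ = 92.18 kg/m³
92.18 kg/m³ × (1 lb/ft³ / 16.02 kg/m³) = 5.754 lb/ft³

5.75 lb/ft³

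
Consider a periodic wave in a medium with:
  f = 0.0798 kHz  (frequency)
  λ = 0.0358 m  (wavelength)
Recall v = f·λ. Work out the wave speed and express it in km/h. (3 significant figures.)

Directly: v = fλ.
f = 0.0798 kHz = 79.80 Hz; λ = 0.0358 m.
v = 2.857 m/s
2.857 m/s × (1 km/h / 0.2778 m/s) = 10.28 km/h

10.3 km/h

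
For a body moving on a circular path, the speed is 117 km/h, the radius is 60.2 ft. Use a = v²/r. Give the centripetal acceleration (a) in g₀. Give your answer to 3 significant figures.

a is given directly by: a = v²/r.
v = 117 km/h = 32.50 m/s; r = 60.2 ft = 18.35 m.
a = 57.56 m/s²
57.56 m/s² × (1 g₀ / 9.807 m/s²) = 5.870 g₀

5.87 g₀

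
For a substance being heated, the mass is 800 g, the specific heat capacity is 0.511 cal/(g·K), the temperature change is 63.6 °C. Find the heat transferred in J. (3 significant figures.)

1.09×10^5 J

Directly: Q = mcΔT.
m = 800 g = 0.8000 kg; c = 0.511 cal/(g·K) = 2138 J/(kg·K); ΔT = 63.6 °C = 63.60 K.
Q = 1.088×10^5 J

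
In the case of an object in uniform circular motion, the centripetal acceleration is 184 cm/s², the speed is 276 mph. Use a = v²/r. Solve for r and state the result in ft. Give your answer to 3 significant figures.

27100 ft

Solving a = v²/r for r: r = v²/a.
a = 184 cm/s² = 1.840 m/s²; v = 276 mph = 123.4 m/s.
r = 8274 m
8274 m × (1 ft / 0.3048 m) = 27144 ft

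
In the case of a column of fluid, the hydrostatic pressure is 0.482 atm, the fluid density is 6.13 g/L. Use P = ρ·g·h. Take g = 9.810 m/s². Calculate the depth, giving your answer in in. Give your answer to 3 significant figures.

Rearranging: h = P/(ρ·g).
P = 0.482 atm = 48839 Pa; ρ = 6.13 g/L = 6.130 kg/m³; g = 9.810 m/s².
h = 812.1 m
812.1 m × (1 in / 0.02540 m) = 31974 in

32000 in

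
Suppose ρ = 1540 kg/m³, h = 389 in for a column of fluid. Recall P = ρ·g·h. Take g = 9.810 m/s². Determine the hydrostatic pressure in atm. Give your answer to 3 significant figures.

P is given directly by: P = ρgh.
ρ = 1540 kg/m³; h = 389 in = 9.881 m; g = 9.810 m/s².
P = 1.493×10^5 Pa  (the unit combination reduces to kg/(m·s²) = Pa)
1.493×10^5 Pa × (1 atm / 1.013×10^5 Pa) = 1.473 atm

1.47 atm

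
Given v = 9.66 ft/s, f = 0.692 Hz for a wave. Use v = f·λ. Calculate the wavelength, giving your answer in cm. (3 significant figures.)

Solving v = f·λ for λ: λ = v/f.
v = 9.66 ft/s = 2.944 m/s; f = 0.692 Hz.
λ = 4.255 m
4.255 m × (1 cm / 0.01000 m) = 425.5 cm

425 cm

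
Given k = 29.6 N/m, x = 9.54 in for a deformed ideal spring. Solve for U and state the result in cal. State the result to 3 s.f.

Directly: U = ½kx².
k = 29.6 N/m; x = 9.54 in = 0.2423 m.
U = 0.8690 J
0.8690 J × (1 cal / 4.184 J) = 0.2077 cal

0.208 cal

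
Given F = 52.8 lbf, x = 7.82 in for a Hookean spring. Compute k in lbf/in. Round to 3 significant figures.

Rearranging F = k·x for k: k = F/x.
F = 52.8 lbf = 234.9 N; x = 7.82 in = 0.1986 m.
k = 1182 N/m
1182 N/m × (1 lbf/in / 175.1 N/m) = 6.752 lbf/in

6.75 lbf/in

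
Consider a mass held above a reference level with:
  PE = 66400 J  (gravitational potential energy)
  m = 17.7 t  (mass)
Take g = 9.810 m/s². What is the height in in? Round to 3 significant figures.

15.1 in

Rearranging: h = PE/(m·g).
PE = 66400 J; m = 17.7 t = 17700 kg; g = 9.810 m/s².
h = 0.3824 m
0.3824 m × (1 in / 0.02540 m) = 15.06 in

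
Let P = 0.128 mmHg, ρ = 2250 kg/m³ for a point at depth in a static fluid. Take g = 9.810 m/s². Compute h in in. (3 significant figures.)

Rearranging P = ρ·g·h for h: h = P/(ρ·g).
P = 0.128 mmHg = 17.07 Pa; ρ = 2250 kg/m³; g = 9.810 m/s².
h = 7.731×10^-4 m
7.731×10^-4 m × (1 in / 0.02540 m) = 0.03044 in

0.0304 in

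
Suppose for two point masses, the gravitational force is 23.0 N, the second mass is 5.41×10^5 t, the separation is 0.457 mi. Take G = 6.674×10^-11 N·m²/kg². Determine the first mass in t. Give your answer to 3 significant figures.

3.45×10^5 t

Rearranging F = G·m₁·m₂/r² for m₁: m₁ = F·r²/(G·m₂).
F = 23.0 N; m₂ = 5.41×10^5 t = 5.410×10^8 kg; r = 0.457 mi = 735.5 m; G = 6.674×10^-11 N·m²/kg².
m₁ = 3.446×10^8 kg
3.446×10^8 kg × (1 t / 1000 kg) = 3.446×10^5 t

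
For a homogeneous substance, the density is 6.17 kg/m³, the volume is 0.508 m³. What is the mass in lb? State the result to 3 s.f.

6.91 lb

Rearranging ρ = m/V for m: m = ρV.
ρ = 6.17 kg/m³; V = 0.508 m³.
m = 3.134 kg
3.134 kg × (1 lb / 0.4536 kg) = 6.910 lb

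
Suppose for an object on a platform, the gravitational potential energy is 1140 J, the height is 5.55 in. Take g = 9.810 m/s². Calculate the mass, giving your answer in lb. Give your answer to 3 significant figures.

Rearranging PE = m·g·h for m: m = PE/(g·h).
PE = 1140 J; h = 5.55 in = 0.1410 m; g = 9.810 m/s².
m = 824.3 kg
824.3 kg × (1 lb / 0.4536 kg) = 1817 lb

1820 lb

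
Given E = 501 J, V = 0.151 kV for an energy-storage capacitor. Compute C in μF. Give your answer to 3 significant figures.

43900 μF

Rearranging: C = 2E/V².
E = 501 J; V = 0.151 kV = 151.0 V.
C = 0.04395 F
0.04395 F × (1 μF / 1.000×10^-6 F) = 43945 μF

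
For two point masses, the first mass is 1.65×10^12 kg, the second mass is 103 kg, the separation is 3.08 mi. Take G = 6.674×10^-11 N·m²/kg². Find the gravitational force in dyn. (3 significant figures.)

From Newton's law of gravitation: F = Gm₁m₂/r².
m₁ = 1.65×10^12 kg; m₂ = 103 kg; r = 3.08 mi = 4957 m; G = 6.674×10^-11 N·m²/kg².
F = 4.616×10^-4 N
4.616×10^-4 N × (1 dyn / 1.000×10^-5 N) = 46.16 dyn

46.2 dyn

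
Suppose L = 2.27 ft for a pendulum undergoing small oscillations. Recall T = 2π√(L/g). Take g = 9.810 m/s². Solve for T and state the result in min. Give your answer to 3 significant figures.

0.0278 min

Directly: T = 2π√(L/g).
L = 2.27 ft = 0.6919 m; g = 9.810 m/s².
T = 1.669 s
1.669 s × (1 min / 60.00 s) = 0.02781 min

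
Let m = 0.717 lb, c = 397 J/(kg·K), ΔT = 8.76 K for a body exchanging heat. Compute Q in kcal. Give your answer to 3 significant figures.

0.270 kcal

Q is given directly by: Q = mcΔT.
m = 0.717 lb = 0.3252 kg; c = 397 J/(kg·K); ΔT = 8.76 K.
Q = 1131 J  (the unit combination reduces to kg·m²/s² = J)
1131 J × (1 kcal / 4184 J) = 0.2703 kcal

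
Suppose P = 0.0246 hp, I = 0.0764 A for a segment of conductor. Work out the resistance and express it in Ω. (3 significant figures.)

Solving P = I²R for R: R = P/I².
P = 0.0246 hp = 18.34 W; I = 0.0764 A.
R = 3143 Ω

3140 Ω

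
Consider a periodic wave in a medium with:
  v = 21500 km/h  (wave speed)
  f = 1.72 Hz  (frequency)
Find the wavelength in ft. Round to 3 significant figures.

Rearranging v = f·λ for λ: λ = v/f.
v = 21500 km/h = 5972 m/s; f = 1.72 Hz.
λ = 3472 m
3472 m × (1 ft / 0.3048 m) = 11392 ft

11400 ft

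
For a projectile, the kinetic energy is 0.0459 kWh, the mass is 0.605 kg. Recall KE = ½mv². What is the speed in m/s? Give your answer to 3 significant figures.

Rearranging: v = √(2·KE/m).
KE = 0.0459 kWh = 1.652×10^5 J; m = 0.605 kg.
v = 739.1 m/s

739 m/s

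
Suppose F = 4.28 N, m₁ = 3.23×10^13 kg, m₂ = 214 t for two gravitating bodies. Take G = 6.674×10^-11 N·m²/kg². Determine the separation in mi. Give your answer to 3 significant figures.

Rearranging F = G·m₁·m₂/r² for r: r = √(G·m₁m₂/F).
F = 4.28 N; m₁ = 3.23×10^13 kg; m₂ = 214 t = 2.140×10^5 kg; G = 6.674×10^-11 N·m²/kg².
r = 10382 m
10382 m × (1 mi / 1609 m) = 6.451 mi

6.45 mi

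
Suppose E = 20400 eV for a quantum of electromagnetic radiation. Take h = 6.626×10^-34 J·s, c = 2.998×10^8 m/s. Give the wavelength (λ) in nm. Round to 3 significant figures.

0.0608 nm

Rearranging: λ = hc/E.
E = 20400 eV = 3.268×10^-15 J; h = 6.626×10^-34 J·s; c = 2.998×10^8 m/s.
λ = 6.078×10^-11 m
6.078×10^-11 m × (1 nm / 1.000×10^-9 m) = 0.06078 nm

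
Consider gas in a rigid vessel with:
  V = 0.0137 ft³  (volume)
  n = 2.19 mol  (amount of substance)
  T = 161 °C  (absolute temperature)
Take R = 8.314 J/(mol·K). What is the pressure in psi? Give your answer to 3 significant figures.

2960 psi

From the ideal-gas law: P = nRT/V.
V = 0.0137 ft³ = 3.879×10^-4 m³; n = 2.19 mol; T = 161 °C = 434.1 K; R = 8.314 J/(mol·K).
P = 2.038×10^7 Pa  (the unit combination reduces to kg/(m·s²) = Pa)
2.038×10^7 Pa × (1 psi / 6895 Pa) = 2955 psi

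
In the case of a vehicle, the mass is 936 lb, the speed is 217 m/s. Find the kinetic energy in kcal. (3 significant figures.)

2390 kcal

KE is given directly by: KE = ½mv².
m = 936 lb = 424.6 kg; v = 217 m/s.
KE = 9.996×10^6 J
9.996×10^6 J × (1 kcal / 4184 J) = 2389 kcal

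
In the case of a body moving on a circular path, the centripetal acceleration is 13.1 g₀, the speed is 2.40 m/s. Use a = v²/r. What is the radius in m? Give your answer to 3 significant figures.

0.0448 m

Rearranging: r = v²/a.
a = 13.1 g₀ = 128.5 m/s²; v = 2.40 m/s.
r = 0.04484 m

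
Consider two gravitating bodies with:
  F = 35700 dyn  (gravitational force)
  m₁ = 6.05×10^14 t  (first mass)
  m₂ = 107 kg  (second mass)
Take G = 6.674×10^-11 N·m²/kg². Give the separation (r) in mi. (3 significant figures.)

68.4 mi

From Newton's law of gravitation: r = √(G·m₁m₂/F).
F = 35700 dyn = 0.3570 N; m₁ = 6.05×10^14 t = 6.050×10^17 kg; m₂ = 107 kg; G = 6.674×10^-11 N·m²/kg².
r = 1.100×10^5 m
1.100×10^5 m × (1 mi / 1609 m) = 68.36 mi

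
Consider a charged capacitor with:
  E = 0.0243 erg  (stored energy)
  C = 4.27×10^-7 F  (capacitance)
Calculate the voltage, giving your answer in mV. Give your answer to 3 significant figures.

107 mV

Rearranging: V = √(2E/C).
E = 0.0243 erg = 2.430×10^-9 J; C = 4.27×10^-7 F.
V = 0.1067 V
0.1067 V × (1 mV / 0.001000 V) = 106.7 mV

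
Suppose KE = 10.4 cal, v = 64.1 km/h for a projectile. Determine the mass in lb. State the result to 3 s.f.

0.605 lb

Rearranging KE = ½mv² for m: m = 2·KE/v².
KE = 10.4 cal = 43.51 J; v = 64.1 km/h = 17.81 m/s.
m = 0.2745 kg
0.2745 kg × (1 lb / 0.4536 kg) = 0.6052 lb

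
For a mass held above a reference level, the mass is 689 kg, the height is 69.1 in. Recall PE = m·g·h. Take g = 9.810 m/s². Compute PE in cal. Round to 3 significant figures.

Directly: PE = mgh.
m = 689 kg; h = 69.1 in = 1.755 m; g = 9.810 m/s².
PE = 11863 J
11863 J × (1 cal / 4.184 J) = 2835 cal

2840 cal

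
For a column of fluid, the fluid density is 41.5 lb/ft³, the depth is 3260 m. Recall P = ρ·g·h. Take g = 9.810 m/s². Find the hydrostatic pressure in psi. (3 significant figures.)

3080 psi

Directly: P = ρgh.
ρ = 41.5 lb/ft³ = 664.8 kg/m³; h = 3260 m; g = 9.810 m/s².
P = 2.126×10^7 Pa  (the unit combination reduces to kg/(m·s²) = Pa)
2.126×10^7 Pa × (1 psi / 6895 Pa) = 3083 psi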